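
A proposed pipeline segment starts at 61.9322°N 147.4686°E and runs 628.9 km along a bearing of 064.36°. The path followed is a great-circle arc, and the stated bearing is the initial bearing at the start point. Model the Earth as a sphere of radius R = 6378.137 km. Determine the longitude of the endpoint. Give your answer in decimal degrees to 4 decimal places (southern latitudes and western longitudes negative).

longitude 159.1134°

Central angle δ = d/R = 0.098602 rad.
Converting: φ₁ = 1.080921 rad, θ = 1.123294 rad.
sin φ₂ = sin φ₁ cos δ + cos φ₁ sin δ cos θ = (0.882391)(0.995143) + (0.470516)(0.098443)(0.432715) = 0.898148
φ₂ = asin(0.898148) = 1.115540 rad = 63.9157°.
Δλ = atan2( sin θ sin δ cos φ₁ , cos δ − sin φ₁ sin φ₂ ) = atan2(0.041758, 0.202624) = 0.203240 rad = 11.6448°.
Hence λ₂ = 147.4686° + 11.6448° = 159.1134°.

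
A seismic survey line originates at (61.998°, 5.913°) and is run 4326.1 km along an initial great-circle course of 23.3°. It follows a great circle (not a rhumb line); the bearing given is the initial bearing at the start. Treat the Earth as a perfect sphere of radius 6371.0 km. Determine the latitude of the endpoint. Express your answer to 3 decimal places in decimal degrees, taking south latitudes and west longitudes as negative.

Angular distance δ = d/R = 4326.1 / 6371 = 0.679030 rad.
Converting: φ₁ = 1.082069 rad, θ = 0.406662 rad.
Applying the spherical law of cosines for sides, sin φ₂ = sin φ₁ cos δ + cos φ₁ sin δ cos θ = 0.957900, so φ₂ = 73.315°.
For the longitude increment, Δλ = atan2( sin θ sin δ cos φ₁, cos δ − sin φ₁ sin φ₂ ) = atan2(0.116633, -0.067577) = 120.088°.
λ₂ = λ₁ + Δλ = 126.001°.

latitude 73.315°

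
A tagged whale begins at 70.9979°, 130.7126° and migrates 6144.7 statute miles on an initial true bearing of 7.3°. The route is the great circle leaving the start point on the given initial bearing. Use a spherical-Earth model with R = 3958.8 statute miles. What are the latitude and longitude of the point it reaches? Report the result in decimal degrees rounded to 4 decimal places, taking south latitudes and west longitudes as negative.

latitude 19.9089°, longitude -57.0528°

Angular distance δ = d/R = 6144.7 / 3958.8 = 1.552162 rad.
With φ₁ = 70.9979° = 1.239147 rad and θ = 7.3° = 0.127409 rad:
sin φ₂ = sin φ₁ cos δ + cos φ₁ sin δ cos θ = (0.945507)(0.018633) + (0.325603)(0.999826)(0.991894) = 0.340525
φ₂ = asin(0.340525) = 0.347475 rad = 19.9089°.
Δλ = atan2( sin θ sin δ cos φ₁ , cos δ − sin φ₁ sin φ₂ ) = atan2(0.041365, -0.303336) = 3.006060 rad = 172.2346°.
λ₂ = 130.7126° + 172.2346° = 302.9472°, normalized to (−180°, 180°] → -57.0528°.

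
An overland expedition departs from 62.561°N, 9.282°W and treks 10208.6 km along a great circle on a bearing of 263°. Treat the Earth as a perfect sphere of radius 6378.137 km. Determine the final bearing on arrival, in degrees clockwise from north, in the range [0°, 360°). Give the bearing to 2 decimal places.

Central angle δ = d/R = 1.600561 rad.
Start latitude φ₁ = 1.091895 rad; initial bearing θ = 4.590216 rad.
Applying the spherical law of cosines for sides, sin φ₂ = sin φ₁ cos δ + cos φ₁ sin δ cos θ = -0.082546, so φ₂ = -4.735°.
For the longitude increment, Δλ = atan2( sin θ sin δ cos φ₁, cos δ − sin φ₁ sin φ₂ ) = atan2(-0.457167, 0.043499) = -84.565°.
λ₂ = λ₁ + Δλ = -93.847°.
The forward bearing on arrival equals the back-azimuth from the destination plus 180°.
Back-azimuth from P₂ (-4.73°, -93.85°) to P₁ (62.56°, -9.28°), with Δλ' = λ₁ − λ₂ = 84.56°: atan2( sin Δλ' cos φ₁ , cos φ₂ sin φ₁ − sin φ₂ cos φ₁ cos Δλ' ) = 27.32°.
Final bearing = (27.32° + 180°) mod 360° = 207.32°.

final bearing 207.32°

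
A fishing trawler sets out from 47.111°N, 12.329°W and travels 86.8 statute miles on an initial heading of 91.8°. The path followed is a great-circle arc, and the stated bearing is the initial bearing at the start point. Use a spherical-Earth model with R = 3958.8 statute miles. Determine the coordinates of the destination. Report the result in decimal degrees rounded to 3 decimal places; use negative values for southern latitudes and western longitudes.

latitude 47.057°, longitude -10.486°

Central angle δ = d/R = 0.021926 rad.
Converting: φ₁ = 0.822242 rad, θ = 1.602212 rad.
sin φ₂ = sin φ₁ cos δ + cos φ₁ sin δ cos θ = (0.732674)(0.999760) + (0.680580)(0.021924)(-0.031411) = 0.732029
φ₂ = asin(0.732029) = 0.821295 rad = 47.057°.
Δλ = atan2( sin θ sin δ cos φ₁ , cos δ − sin φ₁ sin φ₂ ) = atan2(0.014914, 0.463421) = 0.032171 rad = 1.843°.
λ₂ = -12.329° + 1.843° = -10.486°.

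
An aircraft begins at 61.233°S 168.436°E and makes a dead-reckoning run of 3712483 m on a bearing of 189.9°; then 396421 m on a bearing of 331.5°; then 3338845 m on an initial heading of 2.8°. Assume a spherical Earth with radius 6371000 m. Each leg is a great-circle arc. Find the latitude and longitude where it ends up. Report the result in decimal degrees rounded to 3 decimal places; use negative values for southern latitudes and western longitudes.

Apply the spherical direct solution leg by leg, carrying full precision between legs.
Leg 1: from (-61.233°, 168.436°), δ = 3712483/6371000 = 0.582716 rad, θ = 189.9° → φ = -83.124°, λ = 40.644°.
Leg 2: from (-83.124°, 40.644°), δ = 396421/6371000 = 0.062223 rad, θ = 331.5° → φ = -79.848°, λ = 30.953°.
Leg 3: from (-79.848°, 30.953°), δ = 3338845/6371000 = 0.524069 rad, θ = 2.8° → φ = -49.830°, λ = 33.125°.

latitude -49.830°, longitude 33.125°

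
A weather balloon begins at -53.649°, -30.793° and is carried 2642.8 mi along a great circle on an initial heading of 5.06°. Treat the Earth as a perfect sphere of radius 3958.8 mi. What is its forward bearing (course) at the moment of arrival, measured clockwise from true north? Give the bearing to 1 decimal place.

Central angle δ = d/R = 0.667576 rad.
Converting: φ₁ = -0.936352 rad, θ = 0.088314 rad.
Destination latitude: φ₂ = arcsin( sin φ₁ cos δ + cos φ₁ sin δ cos θ ) = arcsin(-0.266981) = -15.485°.
Δλ = atan2( sin θ sin δ cos φ₁ , cos δ − sin φ₁ sin φ₂ ) = atan2(0.032365, 0.570298) = 0.056690 rad = 3.248°.
λ₂ = λ₁ + Δλ = -27.545°.
The forward bearing on arrival equals the back-azimuth from the destination plus 180°.
Back-azimuth from P₂ (-15.5°, -27.5°) to P₁ (-53.6°, -30.8°), with Δλ' = λ₁ − λ₂ = -3.2°: atan2( sin Δλ' cos φ₁ , cos φ₂ sin φ₁ − sin φ₂ cos φ₁ cos Δλ' ) = 183.1°.
Final bearing = (183.1° + 180°) mod 360° = 3.1°.

final bearing 3.1°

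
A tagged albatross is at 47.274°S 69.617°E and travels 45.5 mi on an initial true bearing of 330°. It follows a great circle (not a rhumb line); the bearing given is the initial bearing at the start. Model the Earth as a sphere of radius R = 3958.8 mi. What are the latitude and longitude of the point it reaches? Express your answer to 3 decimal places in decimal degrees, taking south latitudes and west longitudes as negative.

The arc subtends δ = 45.5/3958.8 = 0.011493 rad at the centre.
Start latitude φ₁ = -0.825087 rad; initial bearing θ = 5.759587 rad.
Applying the spherical law of cosines for sides, sin φ₂ = sin φ₁ cos δ + cos φ₁ sin δ cos θ = -0.727805, so φ₂ = -46.703°.
For the longitude increment, Δλ = atan2( sin θ sin δ cos φ₁, cos δ − sin φ₁ sin φ₂ ) = atan2(-0.003899, 0.465283) = -0.480°.
Hence λ₂ = 69.617° + -0.480° = 69.137°.

latitude -46.703°, longitude 69.137°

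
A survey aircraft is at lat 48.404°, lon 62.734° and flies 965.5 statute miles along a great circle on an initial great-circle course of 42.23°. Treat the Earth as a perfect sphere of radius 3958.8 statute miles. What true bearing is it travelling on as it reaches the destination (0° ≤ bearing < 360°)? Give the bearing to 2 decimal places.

final bearing 56.40°

The arc subtends δ = 965.5/3958.8 = 0.243887 rad at the centre.
Converting: φ₁ = 0.844809 rad, θ = 0.737053 rad.
Applying the spherical law of cosines for sides, sin φ₂ = sin φ₁ cos δ + cos φ₁ sin δ cos θ = 0.844415, so φ₂ = 57.609°.
For the longitude increment, Δλ = atan2( sin θ sin δ cos φ₁, cos δ − sin φ₁ sin φ₂ ) = atan2(0.107746, 0.338915) = 17.636°.
Hence λ₂ = 62.734° + 17.636° = 80.370°.
The forward bearing on arrival equals the back-azimuth from the destination plus 180°.
Back-azimuth from P₂ (57.61°, 80.37°) to P₁ (48.40°, 62.73°), with Δλ' = λ₁ − λ₂ = -17.64°: atan2( sin Δλ' cos φ₁ , cos φ₂ sin φ₁ − sin φ₂ cos φ₁ cos Δλ' ) = 236.40°.
Final bearing = (236.40° + 180°) mod 360° = 56.40°.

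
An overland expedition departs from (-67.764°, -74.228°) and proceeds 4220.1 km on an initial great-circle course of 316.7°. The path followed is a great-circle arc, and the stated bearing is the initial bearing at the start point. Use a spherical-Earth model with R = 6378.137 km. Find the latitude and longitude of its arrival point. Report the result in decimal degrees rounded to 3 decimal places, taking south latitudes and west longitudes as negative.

Central angle δ = d/R = 0.661651 rad.
Converting: φ₁ = -1.182705 rad, θ = 5.527458 rad.
sin φ₂ = sin φ₁ cos δ + cos φ₁ sin δ cos θ = (-0.925633)(0.788979) + (0.378422)(0.614420)(0.727773) = -0.561090
φ₂ = asin(-0.561090) = -0.595702 rad = -34.131°.
For the longitude increment, Δλ = atan2( sin θ sin δ cos φ₁, cos δ − sin φ₁ sin φ₂ ) = atan2(-0.159460, 0.269615) = -30.602°.
Hence λ₂ = -74.228° + -30.602° = -104.830°.

latitude -34.131°, longitude -104.830°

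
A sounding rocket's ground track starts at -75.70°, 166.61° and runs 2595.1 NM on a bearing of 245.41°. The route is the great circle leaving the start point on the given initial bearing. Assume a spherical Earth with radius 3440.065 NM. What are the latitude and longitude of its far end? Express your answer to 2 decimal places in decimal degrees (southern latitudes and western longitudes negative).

latitude -50.94°, longitude 67.83°

Central angle δ = d/R = 0.754375 rad.
Converting: φ₁ = -1.321214 rad, θ = 4.283213 rad.
Destination latitude: φ₂ = arcsin( sin φ₁ cos δ + cos φ₁ sin δ cos θ ) = arcsin(-0.776510) = -50.94°.
For the longitude increment, Δλ = atan2( sin θ sin δ cos φ₁, cos δ − sin φ₁ sin φ₂ ) = atan2(-0.153812, -0.023751) = -98.78°.
λ₂ = 166.61° + -98.78° = 67.83°.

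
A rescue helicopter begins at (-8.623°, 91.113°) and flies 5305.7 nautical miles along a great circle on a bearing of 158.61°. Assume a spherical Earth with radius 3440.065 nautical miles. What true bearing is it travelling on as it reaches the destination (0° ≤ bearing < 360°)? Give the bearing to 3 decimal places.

δ = 5305.7/3440.065 = 1.542326 rad (88.3687°).
With φ₁ = -8.623° = -0.150500 rad and θ = 158.61° = 2.768267 rad:
Destination latitude: φ₂ = arcsin( sin φ₁ cos δ + cos φ₁ sin δ cos θ ) = arcsin(-0.924489) = -67.591°.
For the longitude increment, Δλ = atan2( sin θ sin δ cos φ₁, cos δ − sin φ₁ sin φ₂ ) = atan2(0.360446, -0.110144) = 106.992°.
λ₂ = 91.113° + 106.992° = 198.105°, normalized to (−180°, 180°] → -161.895°.
The forward bearing on arrival equals the back-azimuth from the destination plus 180°.
Back-azimuth from P₂ (-67.591°, -161.895°) to P₁ (-8.623°, 91.113°), with Δλ' = λ₁ − λ₂ = 253.008°: atan2( sin Δλ' cos φ₁ , cos φ₂ sin φ₁ − sin φ₂ cos φ₁ cos Δλ' ) = 251.071°.
Final bearing = (251.071° + 180°) mod 360° = 71.071°.

final bearing 71.071°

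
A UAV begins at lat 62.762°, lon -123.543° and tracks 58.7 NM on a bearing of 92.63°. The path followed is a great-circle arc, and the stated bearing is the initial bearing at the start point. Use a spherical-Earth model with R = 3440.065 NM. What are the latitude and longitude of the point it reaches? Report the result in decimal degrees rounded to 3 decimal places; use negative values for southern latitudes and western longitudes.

The arc subtends δ = 58.7/3440.065 = 0.017064 rad at the centre.
Converting: φ₁ = 1.095404 rad, θ = 1.616698 rad.
Applying the spherical law of cosines for sides, sin φ₂ = sin φ₁ cos δ + cos φ₁ sin δ cos θ = 0.888625, so φ₂ = 62.701°.
Then Δλ = atan2(0.007801, 0.209766) = 0.037173 rad, from sin θ sin δ cos φ₁ over cos δ − sin φ₁ sin φ₂.
λ₂ = λ₁ + Δλ = -121.413°.

latitude 62.701°, longitude -121.413°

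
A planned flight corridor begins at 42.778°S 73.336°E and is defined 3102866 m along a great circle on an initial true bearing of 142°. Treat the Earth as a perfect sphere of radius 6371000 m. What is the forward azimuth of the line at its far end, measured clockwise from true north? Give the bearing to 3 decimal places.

final bearing 113.158°

The arc subtends δ = 3102866/6371000 = 0.487030 rad at the centre.
With φ₁ = -42.778° = -0.746617 rad and θ = 142° = 2.478368 rad:
Destination latitude: φ₂ = arcsin( sin φ₁ cos δ + cos φ₁ sin δ cos θ ) = arcsin(-0.870881) = -60.561°.
Then Δλ = atan2(0.211486, 0.292260) = 0.626405 rad, from sin θ sin δ cos φ₁ over cos δ − sin φ₁ sin φ₂.
λ₂ = λ₁ + Δλ = 109.226°.
The forward bearing on arrival equals the back-azimuth from the destination plus 180°.
Back-azimuth from P₂ (-60.561°, 109.226°) to P₁ (-42.778°, 73.336°), with Δλ' = λ₁ − λ₂ = -35.890°: atan2( sin Δλ' cos φ₁ , cos φ₂ sin φ₁ − sin φ₂ cos φ₁ cos Δλ' ) = 293.158°.
Final bearing = (293.158° + 180°) mod 360° = 113.158°.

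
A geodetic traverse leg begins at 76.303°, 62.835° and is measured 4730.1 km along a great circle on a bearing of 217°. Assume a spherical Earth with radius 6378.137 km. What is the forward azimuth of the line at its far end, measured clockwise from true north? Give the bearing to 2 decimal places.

Angular distance δ = d/R = 4730.1 / 6378.137 = 0.741612 rad.
With φ₁ = 76.303° = 1.331739 rad and θ = 217° = 3.787364 rad:
Applying the spherical law of cosines for sides, sin φ₂ = sin φ₁ cos δ + cos φ₁ sin δ cos θ = 0.588674, so φ₂ = 36.063°.
Then Δλ = atan2(-0.096257, 0.165448) = -0.526926 rad, from sin θ sin δ cos φ₁ over cos δ − sin φ₁ sin φ₂.
λ₂ = λ₁ + Δλ = 32.644°.
The forward bearing on arrival equals the back-azimuth from the destination plus 180°.
Back-azimuth from P₂ (36.06°, 32.64°) to P₁ (76.30°, 62.84°), with Δλ' = λ₁ − λ₂ = 30.19°: atan2( sin Δλ' cos φ₁ , cos φ₂ sin φ₁ − sin φ₂ cos φ₁ cos Δλ' ) = 10.15°.
Final bearing = (10.15° + 180°) mod 360° = 190.15°.

final bearing 190.15°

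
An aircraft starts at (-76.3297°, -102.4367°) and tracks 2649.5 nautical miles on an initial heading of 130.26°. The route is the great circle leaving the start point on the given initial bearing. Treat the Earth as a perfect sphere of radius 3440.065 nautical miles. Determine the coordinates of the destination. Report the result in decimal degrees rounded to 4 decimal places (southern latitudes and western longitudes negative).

Angular distance δ = d/R = 2649.5 / 3440.065 = 0.770189 rad.
Converting: φ₁ = -1.332205 rad, θ = 2.273466 rad.
Applying the spherical law of cosines for sides, sin φ₂ = sin φ₁ cos δ + cos φ₁ sin δ cos θ = -0.803789, so φ₂ = -53.4935°.
Δλ = atan2( sin θ sin δ cos φ₁ , cos δ − sin φ₁ sin φ₂ ) = atan2(0.125574, -0.063240) = 2.037328 rad = 116.7303°.
λ₂ = -102.4367° + 116.7303° = 14.2936°.

latitude -53.4935°, longitude 14.2936°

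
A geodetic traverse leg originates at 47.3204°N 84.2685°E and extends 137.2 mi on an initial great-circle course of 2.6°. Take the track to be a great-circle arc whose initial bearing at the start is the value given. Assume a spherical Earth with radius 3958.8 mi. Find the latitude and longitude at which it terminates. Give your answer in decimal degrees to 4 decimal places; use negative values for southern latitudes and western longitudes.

latitude 49.3040°, longitude 84.4066°

Central angle δ = d/R = 0.034657 rad.
Converting: φ₁ = 0.825897 rad, θ = 0.045379 rad.
Destination latitude: φ₂ = arcsin( sin φ₁ cos δ + cos φ₁ sin δ cos θ ) = arcsin(0.758180) = 49.3040°.
Then Δλ = atan2(0.001066, 0.442019) = 0.002411 rad, from sin θ sin δ cos φ₁ over cos δ − sin φ₁ sin φ₂.
λ₂ = λ₁ + Δλ = 84.4066°.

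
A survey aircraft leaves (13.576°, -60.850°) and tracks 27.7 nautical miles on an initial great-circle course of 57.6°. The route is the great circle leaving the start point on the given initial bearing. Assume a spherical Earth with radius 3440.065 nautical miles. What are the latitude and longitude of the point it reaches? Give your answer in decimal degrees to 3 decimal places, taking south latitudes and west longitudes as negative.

The arc subtends δ = 27.7/3440.065 = 0.008052 rad at the centre.
Converting: φ₁ = 0.236946 rad, θ = 1.005310 rad.
Destination latitude: φ₂ = arcsin( sin φ₁ cos δ + cos φ₁ sin δ cos θ ) = arcsin(0.238921) = 13.823°.
For the longitude increment, Δλ = atan2( sin θ sin δ cos φ₁, cos δ − sin φ₁ sin φ₂ ) = atan2(0.006609, 0.943884) = 0.401°.
λ₂ = -60.850° + 0.401° = -60.449°.

latitude 13.823°, longitude -60.449°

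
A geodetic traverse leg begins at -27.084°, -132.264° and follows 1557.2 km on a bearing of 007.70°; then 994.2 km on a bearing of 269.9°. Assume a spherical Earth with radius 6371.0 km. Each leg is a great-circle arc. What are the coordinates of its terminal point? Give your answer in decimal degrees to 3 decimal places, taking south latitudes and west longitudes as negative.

Apply the spherical direct solution leg by leg, carrying full precision between legs.
Leg 1: from (-27.084°, -132.264°), δ = 1557.2/6371 = 0.244420 rad, θ = 7.7° → φ = -13.194°, λ = -130.356°.
Leg 2: from (-13.194°, -130.356°), δ = 994.2/6371 = 0.156051 rad, θ = 269.9° → φ = -13.046°, λ = -139.535°.

latitude -13.046°, longitude -139.535°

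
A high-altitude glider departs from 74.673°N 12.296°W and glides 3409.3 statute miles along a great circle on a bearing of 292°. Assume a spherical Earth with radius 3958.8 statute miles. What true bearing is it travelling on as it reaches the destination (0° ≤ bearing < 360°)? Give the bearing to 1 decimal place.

final bearing 200.2°

Central angle δ = d/R = 0.861195 rad.
Start latitude φ₁ = 1.303290 rad; initial bearing θ = 5.096361 rad.
Destination latitude: φ₂ = arcsin( sin φ₁ cos δ + cos φ₁ sin δ cos θ ) = arcsin(0.703476) = 44.707°.
Then Δλ = atan2(-0.185923, -0.026924) = -1.714611 rad, from sin θ sin δ cos φ₁ over cos δ − sin φ₁ sin φ₂.
λ₂ = -12.296° + -98.240° = -110.536°.
The forward bearing on arrival equals the back-azimuth from the destination plus 180°.
Back-azimuth from P₂ (44.7°, -110.5°) to P₁ (74.7°, -12.3°), with Δλ' = λ₁ − λ₂ = 98.2°: atan2( sin Δλ' cos φ₁ , cos φ₂ sin φ₁ − sin φ₂ cos φ₁ cos Δλ' ) = 20.2°.
Final bearing = (20.2° + 180°) mod 360° = 200.2°.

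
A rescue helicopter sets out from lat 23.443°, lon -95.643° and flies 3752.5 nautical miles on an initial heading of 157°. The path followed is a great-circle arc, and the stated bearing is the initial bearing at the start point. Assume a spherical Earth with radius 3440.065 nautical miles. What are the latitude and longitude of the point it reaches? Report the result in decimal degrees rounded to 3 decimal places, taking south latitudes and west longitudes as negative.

Angular distance δ = d/R = 3752.5 / 3440.065 = 1.090822 rad.
Start latitude φ₁ = 0.409158 rad; initial bearing θ = 2.740167 rad.
Applying the spherical law of cosines for sides, sin φ₂ = sin φ₁ cos δ + cos φ₁ sin δ cos θ = -0.565394, so φ₂ = -34.430°.
For the longitude increment, Δλ = atan2( sin θ sin δ cos φ₁, cos δ − sin φ₁ sin φ₂ ) = atan2(0.317973, 0.686691) = 24.847°.
Hence λ₂ = -95.643° + 24.847° = -70.796°.

latitude -34.430°, longitude -70.796°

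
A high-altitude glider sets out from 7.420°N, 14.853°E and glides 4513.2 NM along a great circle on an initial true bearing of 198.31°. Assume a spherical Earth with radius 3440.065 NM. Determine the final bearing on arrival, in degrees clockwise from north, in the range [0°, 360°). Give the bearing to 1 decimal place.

The arc subtends δ = 4513.2/3440.065 = 1.311952 rad at the centre.
With φ₁ = 7.420° = 0.129503 rad and θ = 198.31° = 3.461162 rad:
sin φ₂ = sin φ₁ cos δ + cos φ₁ sin δ cos θ = (0.129142)(0.255964) + (0.991626)(0.966686)(-0.949371) = -0.877003
φ₂ = asin(-0.877003) = -1.069589 rad = -61.283°.
For the longitude increment, Δλ = atan2( sin θ sin δ cos φ₁, cos δ − sin φ₁ sin φ₂ ) = atan2(-0.301149, 0.369221) = -39.202°.
λ₂ = 14.853° + -39.202° = -24.349°.
The forward bearing on arrival equals the back-azimuth from the destination plus 180°.
Back-azimuth from P₂ (-61.3°, -24.3°) to P₁ (7.4°, 14.9°), with Δλ' = λ₁ − λ₂ = 39.2°: atan2( sin Δλ' cos φ₁ , cos φ₂ sin φ₁ − sin φ₂ cos φ₁ cos Δλ' ) = 40.4°.
Final bearing = (40.4° + 180°) mod 360° = 220.4°.

final bearing 220.4°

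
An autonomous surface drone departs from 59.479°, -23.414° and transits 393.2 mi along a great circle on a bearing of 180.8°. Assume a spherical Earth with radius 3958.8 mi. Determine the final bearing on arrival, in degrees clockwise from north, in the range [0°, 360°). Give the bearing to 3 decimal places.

The arc subtends δ = 393.2/3958.8 = 0.099323 rad at the centre.
With φ₁ = 59.479° = 1.038104 rad and θ = 180.8° = 3.155555 rad:
sin φ₂ = sin φ₁ cos δ + cos φ₁ sin δ cos θ = (0.861443)(0.995072) + (0.507854)(0.099160)(-0.999903) = 0.806844
φ₂ = asin(0.806844) = 0.938790 rad = 53.789°.
For the longitude increment, Δλ = atan2( sin θ sin δ cos φ₁, cos δ − sin φ₁ sin φ₂ ) = atan2(-0.000703, 0.300022) = -0.134°.
λ₂ = λ₁ + Δλ = -23.548°.
The forward bearing on arrival equals the back-azimuth from the destination plus 180°.
Back-azimuth from P₂ (53.789°, -23.548°) to P₁ (59.479°, -23.414°), with Δλ' = λ₁ − λ₂ = 0.134°: atan2( sin Δλ' cos φ₁ , cos φ₂ sin φ₁ − sin φ₂ cos φ₁ cos Δλ' ) = 0.688°.
Final bearing = (0.688° + 180°) mod 360° = 180.688°.

final bearing 180.688°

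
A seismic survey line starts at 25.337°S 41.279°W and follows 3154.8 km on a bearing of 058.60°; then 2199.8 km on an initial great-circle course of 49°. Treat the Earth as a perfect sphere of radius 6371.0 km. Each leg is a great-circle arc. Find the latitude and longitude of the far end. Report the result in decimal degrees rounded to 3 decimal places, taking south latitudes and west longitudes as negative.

latitude 4.341°, longitude -2.205°

Apply the spherical direct solution leg by leg, carrying full precision between legs.
Leg 1: from (-25.337°, -41.279°), δ = 3154.8/6371 = 0.495181 rad, θ = 58.6° → φ = -8.788°, λ = -17.048°.
Leg 2: from (-8.788°, -17.048°), δ = 2199.8/6371 = 0.345283 rad, θ = 49° → φ = 4.341°, λ = -2.205°.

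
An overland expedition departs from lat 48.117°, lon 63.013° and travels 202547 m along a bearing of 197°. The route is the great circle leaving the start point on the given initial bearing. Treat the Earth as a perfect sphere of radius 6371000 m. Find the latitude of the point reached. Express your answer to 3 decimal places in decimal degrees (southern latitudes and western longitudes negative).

latitude 46.372°

δ = 202547/6371000 = 0.031792 rad (1.8215°).
With φ₁ = 48.117° = 0.839800 rad and θ = 197° = 3.438299 rad:
Applying the spherical law of cosines for sides, sin φ₂ = sin φ₁ cos δ + cos φ₁ sin δ cos θ = 0.723840, so φ₂ = 46.372°.
For the longitude increment, Δλ = atan2( sin θ sin δ cos φ₁, cos δ − sin φ₁ sin φ₂ ) = atan2(-0.006204, 0.460589) = -0.772°.
λ₂ = 63.013° + -0.772° = 62.241°.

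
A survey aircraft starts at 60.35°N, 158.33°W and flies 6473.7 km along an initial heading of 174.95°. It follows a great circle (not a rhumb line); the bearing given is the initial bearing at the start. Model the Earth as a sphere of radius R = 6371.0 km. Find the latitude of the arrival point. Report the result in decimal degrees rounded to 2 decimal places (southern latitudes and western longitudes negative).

latitude 2.22°

δ = 6473.7/6371 = 1.016120 rad (58.2194°).
With φ₁ = 60.35° = 1.053306 rad and θ = 174.95° = 3.053454 rad:
sin φ₂ = sin φ₁ cos δ + cos φ₁ sin δ cos θ = (0.869064)(0.526668) + (0.494700)(0.850071)(-0.996118) = 0.038810
φ₂ = asin(0.038810) = 0.038820 rad = 2.22°.
Δλ = atan2( sin θ sin δ cos φ₁ , cos δ − sin φ₁ sin φ₂ ) = atan2(0.037017, 0.492940) = 0.074954 rad = 4.29°.
λ₂ = λ₁ + Δλ = -154.04°.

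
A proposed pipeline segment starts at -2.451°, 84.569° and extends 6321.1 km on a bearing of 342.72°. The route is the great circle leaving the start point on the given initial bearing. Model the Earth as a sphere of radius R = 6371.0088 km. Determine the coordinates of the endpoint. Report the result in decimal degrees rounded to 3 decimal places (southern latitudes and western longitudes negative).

δ = 6321.1/6371.0088 = 0.992166 rad (56.8469°).
With φ₁ = -2.451° = -0.042778 rad and θ = 342.72° = 5.981592 rad:
Destination latitude: φ₂ = arcsin( sin φ₁ cos δ + cos φ₁ sin δ cos θ ) = arcsin(0.775306) = 50.833°.
Then Δλ = atan2(-0.248459, 0.580033) = -0.404708 rad, from sin θ sin δ cos φ₁ over cos δ − sin φ₁ sin φ₂.
λ₂ = λ₁ + Δλ = 61.381°.

latitude 50.833°, longitude 61.381°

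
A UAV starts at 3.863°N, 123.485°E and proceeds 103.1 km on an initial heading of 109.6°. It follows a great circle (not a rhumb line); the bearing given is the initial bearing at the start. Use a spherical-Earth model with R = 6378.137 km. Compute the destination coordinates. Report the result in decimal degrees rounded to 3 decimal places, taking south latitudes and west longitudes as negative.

latitude 3.552°, longitude 124.359°

Angular distance δ = d/R = 103.1 / 6378.137 = 0.016165 rad.
Start latitude φ₁ = 0.067422 rad; initial bearing θ = 1.912881 rad.
Destination latitude: φ₂ = arcsin( sin φ₁ cos δ + cos φ₁ sin δ cos θ ) = arcsin(0.061952) = 3.552°.
For the longitude increment, Δλ = atan2( sin θ sin δ cos φ₁, cos δ − sin φ₁ sin φ₂ ) = atan2(0.015193, 0.995696) = 0.874°.
λ₂ = λ₁ + Δλ = 124.359°.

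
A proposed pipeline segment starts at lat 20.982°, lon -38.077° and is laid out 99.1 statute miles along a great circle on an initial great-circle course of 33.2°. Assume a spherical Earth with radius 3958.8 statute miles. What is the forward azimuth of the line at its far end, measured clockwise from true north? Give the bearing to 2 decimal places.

final bearing 33.51°

δ = 99.1/3958.8 = 0.025033 rad (1.4343°).
Start latitude φ₁ = 0.366205 rad; initial bearing θ = 0.579449 rad.
Applying the spherical law of cosines for sides, sin φ₂ = sin φ₁ cos δ + cos φ₁ sin δ cos θ = 0.377518, so φ₂ = 22.180°.
For the longitude increment, Δλ = atan2( sin θ sin δ cos φ₁, cos δ − sin φ₁ sin φ₂ ) = atan2(0.012797, 0.864507) = 0.848°.
Hence λ₂ = -38.077° + 0.848° = -37.229°.
The forward bearing on arrival equals the back-azimuth from the destination plus 180°.
Back-azimuth from P₂ (22.18°, -37.23°) to P₁ (20.98°, -38.08°), with Δλ' = λ₁ − λ₂ = -0.85°: atan2( sin Δλ' cos φ₁ , cos φ₂ sin φ₁ − sin φ₂ cos φ₁ cos Δλ' ) = 213.51°.
Final bearing = (213.51° + 180°) mod 360° = 33.51°.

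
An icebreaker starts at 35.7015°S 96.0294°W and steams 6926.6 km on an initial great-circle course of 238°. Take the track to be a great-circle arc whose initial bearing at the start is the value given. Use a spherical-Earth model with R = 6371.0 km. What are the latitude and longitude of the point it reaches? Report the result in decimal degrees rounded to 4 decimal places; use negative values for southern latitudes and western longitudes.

latitude -40.7166°, longitude -178.1582°

The arc subtends δ = 6926.6/6371 = 1.087208 rad at the centre.
Start latitude φ₁ = -0.623109 rad; initial bearing θ = 4.153884 rad.
Destination latitude: φ₂ = arcsin( sin φ₁ cos δ + cos φ₁ sin δ cos θ ) = arcsin(-0.652318) = -40.7166°.
Δλ = atan2( sin θ sin δ cos φ₁ , cos δ − sin φ₁ sin φ₂ ) = atan2(-0.609704, 0.084291) = -1.433418 rad = -82.1288°.
λ₂ = -96.0294° + -82.1288° = -178.1582°.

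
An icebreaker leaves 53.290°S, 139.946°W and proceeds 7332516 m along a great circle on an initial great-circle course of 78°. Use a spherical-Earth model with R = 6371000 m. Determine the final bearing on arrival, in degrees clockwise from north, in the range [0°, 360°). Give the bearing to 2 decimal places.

Central angle δ = d/R = 1.150921 rad.
Converting: φ₁ = -0.930086 rad, θ = 1.361357 rad.
Applying the spherical law of cosines for sides, sin φ₂ = sin φ₁ cos δ + cos φ₁ sin δ cos θ = -0.213312, so φ₂ = -12.316°.
Δλ = atan2( sin θ sin δ cos φ₁ , cos δ − sin φ₁ sin φ₂ ) = atan2(0.533915, 0.236641) = 1.153596 rad = 66.096°.
λ₂ = -139.946° + 66.096° = -73.850°.
The forward bearing on arrival equals the back-azimuth from the destination plus 180°.
Back-azimuth from P₂ (-12.32°, -73.85°) to P₁ (-53.29°, -139.95°), with Δλ' = λ₁ − λ₂ = -66.10°: atan2( sin Δλ' cos φ₁ , cos φ₂ sin φ₁ − sin φ₂ cos φ₁ cos Δλ' ) = 216.76°.
Final bearing = (216.76° + 180°) mod 360° = 36.76°.

final bearing 36.76°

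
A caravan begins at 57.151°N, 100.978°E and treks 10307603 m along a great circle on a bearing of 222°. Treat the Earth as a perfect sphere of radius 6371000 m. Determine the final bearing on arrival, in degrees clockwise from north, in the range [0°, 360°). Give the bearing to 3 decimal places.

δ = 10307603/6371000 = 1.617894 rad (92.6985°).
Converting: φ₁ = 0.997473 rad, θ = 3.874631 rad.
Applying the spherical law of cosines for sides, sin φ₂ = sin φ₁ cos δ + cos φ₁ sin δ cos θ = -0.442207, so φ₂ = -26.245°.
Then Δλ = atan2(-0.362552, 0.324419) = -0.840850 rad, from sin θ sin δ cos φ₁ over cos δ − sin φ₁ sin φ₂.
λ₂ = 100.978° + -48.177° = 52.801°.
The forward bearing on arrival equals the back-azimuth from the destination plus 180°.
Back-azimuth from P₂ (-26.245°, 52.801°) to P₁ (57.151°, 100.978°), with Δλ' = λ₁ − λ₂ = 48.177°: atan2( sin Δλ' cos φ₁ , cos φ₂ sin φ₁ − sin φ₂ cos φ₁ cos Δλ' ) = 23.870°.
Final bearing = (23.870° + 180°) mod 360° = 203.870°.

final bearing 203.870°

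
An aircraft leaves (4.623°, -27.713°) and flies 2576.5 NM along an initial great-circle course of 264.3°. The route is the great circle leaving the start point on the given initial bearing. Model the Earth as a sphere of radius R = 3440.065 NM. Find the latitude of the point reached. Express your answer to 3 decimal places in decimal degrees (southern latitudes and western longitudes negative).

latitude -0.480°

δ = 2576.5/3440.065 = 0.748968 rad (42.9127°).
With φ₁ = 4.623° = 0.080687 rad and θ = 264.3° = 4.612905 rad:
sin φ₂ = sin φ₁ cos δ + cos φ₁ sin δ cos θ = (0.080599)(0.732392) + (0.996747)(0.680884)(-0.099320) = -0.008375
φ₂ = asin(-0.008375) = -0.008375 rad = -0.480°.
For the longitude increment, Δλ = atan2( sin θ sin δ cos φ₁, cos δ − sin φ₁ sin φ₂ ) = atan2(-0.675313, 0.733067) = -42.652°.
λ₂ = -27.713° + -42.652° = -70.365°.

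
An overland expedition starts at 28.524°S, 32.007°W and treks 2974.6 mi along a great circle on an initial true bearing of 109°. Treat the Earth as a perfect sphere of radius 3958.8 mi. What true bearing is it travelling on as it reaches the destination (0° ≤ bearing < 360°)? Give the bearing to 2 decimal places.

final bearing 81.99°

Angular distance δ = d/R = 2974.6 / 3958.8 = 0.751389 rad.
With φ₁ = -28.524° = -0.497838 rad and θ = 109° = 1.902409 rad:
Applying the spherical law of cosines for sides, sin φ₂ = sin φ₁ cos δ + cos φ₁ sin δ cos θ = -0.544222, so φ₂ = -32.971°.
For the longitude increment, Δλ = atan2( sin θ sin δ cos φ₁, cos δ − sin φ₁ sin φ₂ ) = atan2(0.567115, 0.470861) = 50.298°.
Hence λ₂ = -32.007° + 50.298° = 18.291°.
The forward bearing on arrival equals the back-azimuth from the destination plus 180°.
Back-azimuth from P₂ (-32.97°, 18.29°) to P₁ (-28.52°, -32.01°), with Δλ' = λ₁ − λ₂ = -50.30°: atan2( sin Δλ' cos φ₁ , cos φ₂ sin φ₁ − sin φ₂ cos φ₁ cos Δλ' ) = 261.99°.
Final bearing = (261.99° + 180°) mod 360° = 81.99°.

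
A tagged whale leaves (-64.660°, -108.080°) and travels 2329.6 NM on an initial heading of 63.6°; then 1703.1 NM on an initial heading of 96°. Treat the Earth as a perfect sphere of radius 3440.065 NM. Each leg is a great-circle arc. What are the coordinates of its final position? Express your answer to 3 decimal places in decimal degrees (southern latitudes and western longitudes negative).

latitude -33.719°, longitude -29.668°

Apply the spherical direct solution leg by leg, carrying full precision between legs.
Leg 1: from (-64.660°, -108.080°), δ = 2329.6/3440.065 = 0.677197 rad, θ = 63.6° → φ = -35.810°, λ = -64.284°.
Leg 2: from (-35.810°, -64.284°), δ = 1703.1/3440.065 = 0.495078 rad, θ = 96° → φ = -33.719°, λ = -29.668°.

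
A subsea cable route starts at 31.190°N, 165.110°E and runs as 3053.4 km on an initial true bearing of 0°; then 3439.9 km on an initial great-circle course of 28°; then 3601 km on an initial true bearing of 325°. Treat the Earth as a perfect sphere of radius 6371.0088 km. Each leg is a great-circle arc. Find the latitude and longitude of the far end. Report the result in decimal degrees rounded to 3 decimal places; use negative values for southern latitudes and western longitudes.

latitude 67.969°, longitude 116.439°

Apply the spherical direct solution leg by leg, carrying full precision between legs.
Leg 1: from (31.190°, 165.110°), δ = 3053.4/6371.0088 = 0.479265 rad, θ = 0° → φ = 58.650°, λ = 165.110°.
Leg 2: from (58.650°, 165.110°), δ = 3439.9/6371.0088 = 0.539930 rad, θ = 28° → φ = 75.619°, λ = -118.543°.
Leg 3: from (75.619°, -118.543°), δ = 3601/6371.0088 = 0.565217 rad, θ = 325° → φ = 67.969°, λ = 116.439°.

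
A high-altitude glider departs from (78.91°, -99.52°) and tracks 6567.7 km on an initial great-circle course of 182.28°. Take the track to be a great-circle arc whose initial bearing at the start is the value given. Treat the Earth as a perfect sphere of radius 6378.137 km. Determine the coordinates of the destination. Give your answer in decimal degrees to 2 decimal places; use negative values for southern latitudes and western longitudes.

The arc subtends δ = 6567.7/6378.137 = 1.029721 rad at the centre.
Converting: φ₁ = 1.377239 rad, θ = 3.181386 rad.
Destination latitude: φ₂ = arcsin( sin φ₁ cos δ + cos φ₁ sin δ cos θ ) = arcsin(0.340696) = 19.92°.
For the longitude increment, Δλ = atan2( sin θ sin δ cos φ₁, cos δ − sin φ₁ sin φ₂ ) = atan2(-0.006559, 0.180724) = -2.08°.
λ₂ = -99.52° + -2.08° = -101.60°.

latitude 19.92°, longitude -101.60°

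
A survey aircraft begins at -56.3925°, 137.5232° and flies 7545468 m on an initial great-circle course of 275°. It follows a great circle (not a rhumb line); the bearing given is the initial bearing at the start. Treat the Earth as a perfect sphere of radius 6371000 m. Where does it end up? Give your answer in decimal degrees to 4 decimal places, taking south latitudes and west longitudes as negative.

δ = 7545468/6371000 = 1.184346 rad (67.8580°).
Start latitude φ₁ = -0.984235 rad; initial bearing θ = 4.799655 rad.
Applying the spherical law of cosines for sides, sin φ₂ = sin φ₁ cos δ + cos φ₁ sin δ cos θ = -0.269220, so φ₂ = -15.6179°.
For the longitude increment, Δλ = atan2( sin θ sin δ cos φ₁, cos δ − sin φ₁ sin φ₂ ) = atan2(-0.510731, 0.152683) = -73.3559°.
λ₂ = λ₁ + Δλ = 64.1673°.

latitude -15.6179°, longitude 64.1673°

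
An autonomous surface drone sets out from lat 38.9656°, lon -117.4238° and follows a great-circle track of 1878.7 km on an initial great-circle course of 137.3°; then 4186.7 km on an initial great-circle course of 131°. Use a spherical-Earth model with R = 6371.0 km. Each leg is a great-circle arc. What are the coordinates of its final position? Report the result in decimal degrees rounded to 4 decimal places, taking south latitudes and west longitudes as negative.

Apply the spherical direct solution leg by leg, carrying full precision between legs.
Leg 1: from (38.9656°, -117.4238°), δ = 1878.7/6371 = 0.294883 rad, θ = 137.3° → φ = 25.8261°, λ = -104.7757°.
Leg 2: from (25.8261°, -104.7757°), δ = 4186.7/6371 = 0.657150 rad, θ = 131° → φ = -0.9065°, λ = -77.3188°.

latitude -0.9065°, longitude -77.3188°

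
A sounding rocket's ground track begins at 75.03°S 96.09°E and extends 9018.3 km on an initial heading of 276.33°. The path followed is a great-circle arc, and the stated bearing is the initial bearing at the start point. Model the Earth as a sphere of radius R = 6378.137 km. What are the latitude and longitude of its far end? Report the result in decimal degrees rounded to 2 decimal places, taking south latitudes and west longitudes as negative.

Angular distance δ = d/R = 9018.3 / 6378.137 = 1.413940 rad.
With φ₁ = -75.03° = -1.309521 rad and θ = 276.33° = 4.822868 rad:
Applying the spherical law of cosines for sides, sin φ₂ = sin φ₁ cos δ + cos φ₁ sin δ cos θ = -0.122782, so φ₂ = -7.05°.
For the longitude increment, Δλ = atan2( sin θ sin δ cos φ₁, cos δ − sin φ₁ sin φ₂ ) = atan2(-0.253586, 0.037599) = -81.57°.
λ₂ = λ₁ + Δλ = 14.52°.

latitude -7.05°, longitude 14.52°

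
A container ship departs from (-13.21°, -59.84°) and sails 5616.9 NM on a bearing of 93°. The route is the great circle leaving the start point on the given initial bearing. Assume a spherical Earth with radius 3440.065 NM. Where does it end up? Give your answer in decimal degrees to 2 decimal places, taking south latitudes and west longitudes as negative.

latitude -2.10°, longitude 34.31°

Angular distance δ = d/R = 5616.9 / 3440.065 = 1.632789 rad.
With φ₁ = -13.21° = -0.230558 rad and θ = 93° = 1.623156 rad:
sin φ₂ = sin φ₁ cos δ + cos φ₁ sin δ cos θ = (-0.228521)(-0.061953) + (0.973539)(0.998079)(-0.052336) = -0.036696
φ₂ = asin(-0.036696) = -0.036704 rad = -2.10°.
Then Δλ = atan2(0.970337, -0.070339) = 1.643159 rad, from sin θ sin δ cos φ₁ over cos δ − sin φ₁ sin φ₂.
λ₂ = λ₁ + Δλ = 34.31°.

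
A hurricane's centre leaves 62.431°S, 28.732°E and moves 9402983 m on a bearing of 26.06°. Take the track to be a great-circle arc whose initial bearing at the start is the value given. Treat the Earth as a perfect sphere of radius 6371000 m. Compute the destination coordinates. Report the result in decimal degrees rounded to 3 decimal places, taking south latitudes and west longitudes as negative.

latitude 19.263°, longitude 56.330°

The arc subtends δ = 9402983/6371000 = 1.475904 rad at the centre.
With φ₁ = -62.431° = -1.089627 rad and θ = 26.06° = 0.454833 rad:
sin φ₂ = sin φ₁ cos δ + cos φ₁ sin δ cos θ = (-0.886454)(0.094750) + (0.462816)(0.995501)(0.898334) = 0.329902
φ₂ = asin(0.329902) = 0.336200 rad = 19.263°.
Δλ = atan2( sin θ sin δ cos φ₁ , cos δ − sin φ₁ sin φ₂ ) = atan2(0.202406, 0.387193) = 0.481684 rad = 27.598°.
λ₂ = λ₁ + Δλ = 56.330°.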